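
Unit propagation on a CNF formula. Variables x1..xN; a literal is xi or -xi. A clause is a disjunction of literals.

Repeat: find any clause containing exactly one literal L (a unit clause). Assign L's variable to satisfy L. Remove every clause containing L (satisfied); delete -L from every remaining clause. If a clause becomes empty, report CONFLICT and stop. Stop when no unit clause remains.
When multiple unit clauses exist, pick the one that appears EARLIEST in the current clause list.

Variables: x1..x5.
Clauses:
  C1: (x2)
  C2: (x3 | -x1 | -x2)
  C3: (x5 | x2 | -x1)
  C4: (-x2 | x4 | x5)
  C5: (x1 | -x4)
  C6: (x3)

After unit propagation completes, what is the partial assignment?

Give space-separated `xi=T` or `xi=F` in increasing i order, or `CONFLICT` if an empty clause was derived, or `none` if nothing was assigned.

unit clause [2] forces x2=T; simplify:
  drop -2 from [3, -1, -2] -> [3, -1]
  drop -2 from [-2, 4, 5] -> [4, 5]
  satisfied 2 clause(s); 4 remain; assigned so far: [2]
unit clause [3] forces x3=T; simplify:
  satisfied 2 clause(s); 2 remain; assigned so far: [2, 3]

Answer: x2=T x3=T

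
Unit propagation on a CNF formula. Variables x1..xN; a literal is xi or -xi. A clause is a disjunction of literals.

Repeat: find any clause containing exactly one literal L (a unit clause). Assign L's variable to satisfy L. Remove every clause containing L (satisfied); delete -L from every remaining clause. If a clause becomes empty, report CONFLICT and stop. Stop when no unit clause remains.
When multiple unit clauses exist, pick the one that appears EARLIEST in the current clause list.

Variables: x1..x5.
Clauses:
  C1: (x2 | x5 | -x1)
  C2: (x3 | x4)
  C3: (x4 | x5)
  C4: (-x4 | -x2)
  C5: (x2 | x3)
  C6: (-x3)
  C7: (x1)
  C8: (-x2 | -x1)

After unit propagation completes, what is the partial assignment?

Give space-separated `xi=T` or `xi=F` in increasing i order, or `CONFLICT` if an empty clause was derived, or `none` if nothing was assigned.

unit clause [-3] forces x3=F; simplify:
  drop 3 from [3, 4] -> [4]
  drop 3 from [2, 3] -> [2]
  satisfied 1 clause(s); 7 remain; assigned so far: [3]
unit clause [4] forces x4=T; simplify:
  drop -4 from [-4, -2] -> [-2]
  satisfied 2 clause(s); 5 remain; assigned so far: [3, 4]
unit clause [-2] forces x2=F; simplify:
  drop 2 from [2, 5, -1] -> [5, -1]
  drop 2 from [2] -> [] (empty!)
  satisfied 2 clause(s); 3 remain; assigned so far: [2, 3, 4]
CONFLICT (empty clause)

Answer: CONFLICT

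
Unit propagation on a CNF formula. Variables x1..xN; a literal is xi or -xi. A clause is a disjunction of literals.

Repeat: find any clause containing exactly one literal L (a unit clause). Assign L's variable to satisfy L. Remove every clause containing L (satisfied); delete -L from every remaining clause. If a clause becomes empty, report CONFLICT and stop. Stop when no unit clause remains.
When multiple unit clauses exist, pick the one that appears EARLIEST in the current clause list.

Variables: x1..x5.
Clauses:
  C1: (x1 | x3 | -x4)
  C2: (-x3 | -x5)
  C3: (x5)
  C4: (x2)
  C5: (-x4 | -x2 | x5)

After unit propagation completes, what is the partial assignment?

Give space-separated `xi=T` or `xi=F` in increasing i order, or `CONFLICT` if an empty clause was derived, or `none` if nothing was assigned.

Answer: x2=T x3=F x5=T

Derivation:
unit clause [5] forces x5=T; simplify:
  drop -5 from [-3, -5] -> [-3]
  satisfied 2 clause(s); 3 remain; assigned so far: [5]
unit clause [-3] forces x3=F; simplify:
  drop 3 from [1, 3, -4] -> [1, -4]
  satisfied 1 clause(s); 2 remain; assigned so far: [3, 5]
unit clause [2] forces x2=T; simplify:
  satisfied 1 clause(s); 1 remain; assigned so far: [2, 3, 5]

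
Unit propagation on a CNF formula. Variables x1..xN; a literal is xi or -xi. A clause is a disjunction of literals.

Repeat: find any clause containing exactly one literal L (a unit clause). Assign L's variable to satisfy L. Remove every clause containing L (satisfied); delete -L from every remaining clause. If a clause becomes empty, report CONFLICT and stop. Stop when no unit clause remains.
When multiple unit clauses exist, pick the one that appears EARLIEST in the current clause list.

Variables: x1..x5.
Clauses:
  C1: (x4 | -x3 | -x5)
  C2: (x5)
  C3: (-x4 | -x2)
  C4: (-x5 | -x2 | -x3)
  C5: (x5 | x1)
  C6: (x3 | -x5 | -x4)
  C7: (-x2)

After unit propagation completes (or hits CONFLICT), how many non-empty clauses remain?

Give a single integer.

unit clause [5] forces x5=T; simplify:
  drop -5 from [4, -3, -5] -> [4, -3]
  drop -5 from [-5, -2, -3] -> [-2, -3]
  drop -5 from [3, -5, -4] -> [3, -4]
  satisfied 2 clause(s); 5 remain; assigned so far: [5]
unit clause [-2] forces x2=F; simplify:
  satisfied 3 clause(s); 2 remain; assigned so far: [2, 5]

Answer: 2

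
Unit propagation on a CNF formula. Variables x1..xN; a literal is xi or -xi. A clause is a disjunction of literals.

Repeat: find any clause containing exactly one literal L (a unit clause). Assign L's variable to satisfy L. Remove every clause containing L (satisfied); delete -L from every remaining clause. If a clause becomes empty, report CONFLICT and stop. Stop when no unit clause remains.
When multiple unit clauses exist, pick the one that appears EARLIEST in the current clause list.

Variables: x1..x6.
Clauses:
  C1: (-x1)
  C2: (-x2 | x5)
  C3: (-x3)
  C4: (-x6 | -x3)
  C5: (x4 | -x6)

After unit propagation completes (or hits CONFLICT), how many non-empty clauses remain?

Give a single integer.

unit clause [-1] forces x1=F; simplify:
  satisfied 1 clause(s); 4 remain; assigned so far: [1]
unit clause [-3] forces x3=F; simplify:
  satisfied 2 clause(s); 2 remain; assigned so far: [1, 3]

Answer: 2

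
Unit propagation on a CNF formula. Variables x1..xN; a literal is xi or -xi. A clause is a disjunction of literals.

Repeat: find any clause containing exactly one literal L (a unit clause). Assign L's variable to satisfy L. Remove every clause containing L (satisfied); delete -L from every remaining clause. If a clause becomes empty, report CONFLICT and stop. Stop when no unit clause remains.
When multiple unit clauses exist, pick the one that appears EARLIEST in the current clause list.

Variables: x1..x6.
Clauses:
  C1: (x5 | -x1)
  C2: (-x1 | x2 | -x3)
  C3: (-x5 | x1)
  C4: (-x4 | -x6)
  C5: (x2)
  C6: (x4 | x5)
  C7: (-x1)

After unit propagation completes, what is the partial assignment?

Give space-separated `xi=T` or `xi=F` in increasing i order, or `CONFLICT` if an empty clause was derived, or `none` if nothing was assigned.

unit clause [2] forces x2=T; simplify:
  satisfied 2 clause(s); 5 remain; assigned so far: [2]
unit clause [-1] forces x1=F; simplify:
  drop 1 from [-5, 1] -> [-5]
  satisfied 2 clause(s); 3 remain; assigned so far: [1, 2]
unit clause [-5] forces x5=F; simplify:
  drop 5 from [4, 5] -> [4]
  satisfied 1 clause(s); 2 remain; assigned so far: [1, 2, 5]
unit clause [4] forces x4=T; simplify:
  drop -4 from [-4, -6] -> [-6]
  satisfied 1 clause(s); 1 remain; assigned so far: [1, 2, 4, 5]
unit clause [-6] forces x6=F; simplify:
  satisfied 1 clause(s); 0 remain; assigned so far: [1, 2, 4, 5, 6]

Answer: x1=F x2=T x4=T x5=F x6=F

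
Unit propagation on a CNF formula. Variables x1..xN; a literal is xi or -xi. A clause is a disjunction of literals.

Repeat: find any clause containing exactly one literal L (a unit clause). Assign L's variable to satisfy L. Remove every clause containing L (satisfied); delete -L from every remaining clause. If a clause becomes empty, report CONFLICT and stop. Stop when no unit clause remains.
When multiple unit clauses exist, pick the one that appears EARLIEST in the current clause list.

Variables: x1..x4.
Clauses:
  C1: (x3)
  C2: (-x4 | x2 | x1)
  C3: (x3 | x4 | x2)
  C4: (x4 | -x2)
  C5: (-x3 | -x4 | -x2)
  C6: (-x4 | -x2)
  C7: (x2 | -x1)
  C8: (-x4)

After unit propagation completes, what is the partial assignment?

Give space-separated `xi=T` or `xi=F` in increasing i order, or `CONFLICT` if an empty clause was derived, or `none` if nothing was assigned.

Answer: x1=F x2=F x3=T x4=F

Derivation:
unit clause [3] forces x3=T; simplify:
  drop -3 from [-3, -4, -2] -> [-4, -2]
  satisfied 2 clause(s); 6 remain; assigned so far: [3]
unit clause [-4] forces x4=F; simplify:
  drop 4 from [4, -2] -> [-2]
  satisfied 4 clause(s); 2 remain; assigned so far: [3, 4]
unit clause [-2] forces x2=F; simplify:
  drop 2 from [2, -1] -> [-1]
  satisfied 1 clause(s); 1 remain; assigned so far: [2, 3, 4]
unit clause [-1] forces x1=F; simplify:
  satisfied 1 clause(s); 0 remain; assigned so far: [1, 2, 3, 4]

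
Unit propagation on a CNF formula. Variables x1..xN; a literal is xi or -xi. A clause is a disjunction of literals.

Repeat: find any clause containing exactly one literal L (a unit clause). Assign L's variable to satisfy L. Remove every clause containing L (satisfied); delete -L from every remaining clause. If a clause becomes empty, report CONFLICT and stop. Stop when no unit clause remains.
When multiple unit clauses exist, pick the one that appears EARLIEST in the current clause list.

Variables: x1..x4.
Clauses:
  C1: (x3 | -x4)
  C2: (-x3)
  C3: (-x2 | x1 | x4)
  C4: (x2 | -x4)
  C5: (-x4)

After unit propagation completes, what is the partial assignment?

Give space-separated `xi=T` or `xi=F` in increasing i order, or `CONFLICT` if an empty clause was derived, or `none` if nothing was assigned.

unit clause [-3] forces x3=F; simplify:
  drop 3 from [3, -4] -> [-4]
  satisfied 1 clause(s); 4 remain; assigned so far: [3]
unit clause [-4] forces x4=F; simplify:
  drop 4 from [-2, 1, 4] -> [-2, 1]
  satisfied 3 clause(s); 1 remain; assigned so far: [3, 4]

Answer: x3=F x4=F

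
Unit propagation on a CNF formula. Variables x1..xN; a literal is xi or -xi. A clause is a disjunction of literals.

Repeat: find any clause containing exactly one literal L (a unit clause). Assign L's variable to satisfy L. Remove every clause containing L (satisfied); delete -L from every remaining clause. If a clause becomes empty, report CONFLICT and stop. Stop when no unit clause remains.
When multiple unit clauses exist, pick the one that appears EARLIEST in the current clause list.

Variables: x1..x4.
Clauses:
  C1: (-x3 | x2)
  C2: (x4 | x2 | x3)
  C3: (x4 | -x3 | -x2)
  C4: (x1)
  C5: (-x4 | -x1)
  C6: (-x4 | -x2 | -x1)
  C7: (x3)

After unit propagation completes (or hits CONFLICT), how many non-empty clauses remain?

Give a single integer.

unit clause [1] forces x1=T; simplify:
  drop -1 from [-4, -1] -> [-4]
  drop -1 from [-4, -2, -1] -> [-4, -2]
  satisfied 1 clause(s); 6 remain; assigned so far: [1]
unit clause [-4] forces x4=F; simplify:
  drop 4 from [4, 2, 3] -> [2, 3]
  drop 4 from [4, -3, -2] -> [-3, -2]
  satisfied 2 clause(s); 4 remain; assigned so far: [1, 4]
unit clause [3] forces x3=T; simplify:
  drop -3 from [-3, 2] -> [2]
  drop -3 from [-3, -2] -> [-2]
  satisfied 2 clause(s); 2 remain; assigned so far: [1, 3, 4]
unit clause [2] forces x2=T; simplify:
  drop -2 from [-2] -> [] (empty!)
  satisfied 1 clause(s); 1 remain; assigned so far: [1, 2, 3, 4]
CONFLICT (empty clause)

Answer: 0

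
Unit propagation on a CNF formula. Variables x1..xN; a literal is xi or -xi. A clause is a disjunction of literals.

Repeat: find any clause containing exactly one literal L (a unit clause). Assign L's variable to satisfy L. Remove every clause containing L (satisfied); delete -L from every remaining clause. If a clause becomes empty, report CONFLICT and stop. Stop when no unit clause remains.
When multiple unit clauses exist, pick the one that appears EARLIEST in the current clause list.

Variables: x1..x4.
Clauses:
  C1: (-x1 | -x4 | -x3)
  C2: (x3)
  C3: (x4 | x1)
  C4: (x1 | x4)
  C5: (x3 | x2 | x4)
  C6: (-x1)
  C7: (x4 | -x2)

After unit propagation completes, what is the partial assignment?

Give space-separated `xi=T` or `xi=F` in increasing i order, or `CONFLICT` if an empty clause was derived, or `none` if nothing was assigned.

unit clause [3] forces x3=T; simplify:
  drop -3 from [-1, -4, -3] -> [-1, -4]
  satisfied 2 clause(s); 5 remain; assigned so far: [3]
unit clause [-1] forces x1=F; simplify:
  drop 1 from [4, 1] -> [4]
  drop 1 from [1, 4] -> [4]
  satisfied 2 clause(s); 3 remain; assigned so far: [1, 3]
unit clause [4] forces x4=T; simplify:
  satisfied 3 clause(s); 0 remain; assigned so far: [1, 3, 4]

Answer: x1=F x3=T x4=T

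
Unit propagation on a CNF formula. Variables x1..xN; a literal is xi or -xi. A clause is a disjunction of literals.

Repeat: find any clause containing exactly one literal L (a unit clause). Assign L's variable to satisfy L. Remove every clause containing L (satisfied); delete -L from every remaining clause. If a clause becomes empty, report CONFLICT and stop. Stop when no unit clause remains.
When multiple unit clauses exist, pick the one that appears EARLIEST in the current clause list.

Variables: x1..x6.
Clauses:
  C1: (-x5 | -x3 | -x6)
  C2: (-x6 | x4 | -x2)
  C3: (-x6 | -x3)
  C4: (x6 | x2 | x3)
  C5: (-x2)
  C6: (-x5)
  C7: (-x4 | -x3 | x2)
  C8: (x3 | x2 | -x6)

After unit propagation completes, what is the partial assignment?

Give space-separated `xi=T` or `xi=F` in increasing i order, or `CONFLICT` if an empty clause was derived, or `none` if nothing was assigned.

unit clause [-2] forces x2=F; simplify:
  drop 2 from [6, 2, 3] -> [6, 3]
  drop 2 from [-4, -3, 2] -> [-4, -3]
  drop 2 from [3, 2, -6] -> [3, -6]
  satisfied 2 clause(s); 6 remain; assigned so far: [2]
unit clause [-5] forces x5=F; simplify:
  satisfied 2 clause(s); 4 remain; assigned so far: [2, 5]

Answer: x2=F x5=F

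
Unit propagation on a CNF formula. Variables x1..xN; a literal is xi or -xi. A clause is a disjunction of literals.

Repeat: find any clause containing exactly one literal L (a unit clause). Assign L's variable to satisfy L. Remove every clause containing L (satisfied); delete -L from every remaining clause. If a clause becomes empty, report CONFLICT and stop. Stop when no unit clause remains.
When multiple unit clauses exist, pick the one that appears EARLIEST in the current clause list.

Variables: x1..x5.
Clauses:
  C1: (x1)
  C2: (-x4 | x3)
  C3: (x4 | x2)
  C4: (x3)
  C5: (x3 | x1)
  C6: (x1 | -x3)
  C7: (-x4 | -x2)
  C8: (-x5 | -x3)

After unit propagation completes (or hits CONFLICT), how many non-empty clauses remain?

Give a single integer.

unit clause [1] forces x1=T; simplify:
  satisfied 3 clause(s); 5 remain; assigned so far: [1]
unit clause [3] forces x3=T; simplify:
  drop -3 from [-5, -3] -> [-5]
  satisfied 2 clause(s); 3 remain; assigned so far: [1, 3]
unit clause [-5] forces x5=F; simplify:
  satisfied 1 clause(s); 2 remain; assigned so far: [1, 3, 5]

Answer: 2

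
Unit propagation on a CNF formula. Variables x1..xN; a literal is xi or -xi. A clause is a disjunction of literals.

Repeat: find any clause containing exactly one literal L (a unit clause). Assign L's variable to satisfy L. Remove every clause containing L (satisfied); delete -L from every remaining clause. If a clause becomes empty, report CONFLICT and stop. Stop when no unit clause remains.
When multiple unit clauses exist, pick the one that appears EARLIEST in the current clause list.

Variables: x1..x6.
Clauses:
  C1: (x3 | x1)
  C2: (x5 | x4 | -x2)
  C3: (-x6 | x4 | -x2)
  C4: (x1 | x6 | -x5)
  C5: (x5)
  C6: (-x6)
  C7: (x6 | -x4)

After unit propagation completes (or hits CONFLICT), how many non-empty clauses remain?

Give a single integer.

unit clause [5] forces x5=T; simplify:
  drop -5 from [1, 6, -5] -> [1, 6]
  satisfied 2 clause(s); 5 remain; assigned so far: [5]
unit clause [-6] forces x6=F; simplify:
  drop 6 from [1, 6] -> [1]
  drop 6 from [6, -4] -> [-4]
  satisfied 2 clause(s); 3 remain; assigned so far: [5, 6]
unit clause [1] forces x1=T; simplify:
  satisfied 2 clause(s); 1 remain; assigned so far: [1, 5, 6]
unit clause [-4] forces x4=F; simplify:
  satisfied 1 clause(s); 0 remain; assigned so far: [1, 4, 5, 6]

Answer: 0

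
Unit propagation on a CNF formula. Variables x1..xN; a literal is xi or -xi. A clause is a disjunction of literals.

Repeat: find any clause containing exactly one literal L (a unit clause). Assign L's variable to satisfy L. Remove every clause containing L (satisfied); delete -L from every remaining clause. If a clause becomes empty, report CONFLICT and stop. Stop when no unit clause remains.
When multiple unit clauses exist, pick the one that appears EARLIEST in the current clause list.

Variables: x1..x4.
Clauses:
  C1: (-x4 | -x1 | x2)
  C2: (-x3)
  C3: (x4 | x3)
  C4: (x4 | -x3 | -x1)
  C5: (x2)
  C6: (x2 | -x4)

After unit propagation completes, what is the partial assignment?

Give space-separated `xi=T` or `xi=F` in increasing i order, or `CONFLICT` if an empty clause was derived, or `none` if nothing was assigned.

Answer: x2=T x3=F x4=T

Derivation:
unit clause [-3] forces x3=F; simplify:
  drop 3 from [4, 3] -> [4]
  satisfied 2 clause(s); 4 remain; assigned so far: [3]
unit clause [4] forces x4=T; simplify:
  drop -4 from [-4, -1, 2] -> [-1, 2]
  drop -4 from [2, -4] -> [2]
  satisfied 1 clause(s); 3 remain; assigned so far: [3, 4]
unit clause [2] forces x2=T; simplify:
  satisfied 3 clause(s); 0 remain; assigned so far: [2, 3, 4]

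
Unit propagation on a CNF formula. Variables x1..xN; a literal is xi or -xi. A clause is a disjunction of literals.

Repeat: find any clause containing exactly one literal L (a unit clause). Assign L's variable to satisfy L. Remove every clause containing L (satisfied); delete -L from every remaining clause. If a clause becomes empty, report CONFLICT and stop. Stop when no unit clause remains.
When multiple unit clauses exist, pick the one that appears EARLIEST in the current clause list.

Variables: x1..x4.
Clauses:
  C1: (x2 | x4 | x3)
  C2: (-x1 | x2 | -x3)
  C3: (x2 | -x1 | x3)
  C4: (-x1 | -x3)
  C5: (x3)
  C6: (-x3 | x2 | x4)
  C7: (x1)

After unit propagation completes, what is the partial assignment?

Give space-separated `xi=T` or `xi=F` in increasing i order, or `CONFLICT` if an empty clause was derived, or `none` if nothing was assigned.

Answer: CONFLICT

Derivation:
unit clause [3] forces x3=T; simplify:
  drop -3 from [-1, 2, -3] -> [-1, 2]
  drop -3 from [-1, -3] -> [-1]
  drop -3 from [-3, 2, 4] -> [2, 4]
  satisfied 3 clause(s); 4 remain; assigned so far: [3]
unit clause [-1] forces x1=F; simplify:
  drop 1 from [1] -> [] (empty!)
  satisfied 2 clause(s); 2 remain; assigned so far: [1, 3]
CONFLICT (empty clause)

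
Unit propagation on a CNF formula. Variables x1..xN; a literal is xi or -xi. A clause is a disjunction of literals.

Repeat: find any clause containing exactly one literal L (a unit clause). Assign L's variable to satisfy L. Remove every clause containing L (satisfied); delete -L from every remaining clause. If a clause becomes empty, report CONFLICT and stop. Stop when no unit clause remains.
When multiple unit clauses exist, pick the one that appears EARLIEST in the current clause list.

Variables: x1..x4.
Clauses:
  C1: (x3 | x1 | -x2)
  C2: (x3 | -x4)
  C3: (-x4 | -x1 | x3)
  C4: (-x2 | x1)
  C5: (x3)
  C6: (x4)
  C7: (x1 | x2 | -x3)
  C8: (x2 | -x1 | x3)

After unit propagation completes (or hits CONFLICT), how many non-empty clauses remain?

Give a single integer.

Answer: 2

Derivation:
unit clause [3] forces x3=T; simplify:
  drop -3 from [1, 2, -3] -> [1, 2]
  satisfied 5 clause(s); 3 remain; assigned so far: [3]
unit clause [4] forces x4=T; simplify:
  satisfied 1 clause(s); 2 remain; assigned so far: [3, 4]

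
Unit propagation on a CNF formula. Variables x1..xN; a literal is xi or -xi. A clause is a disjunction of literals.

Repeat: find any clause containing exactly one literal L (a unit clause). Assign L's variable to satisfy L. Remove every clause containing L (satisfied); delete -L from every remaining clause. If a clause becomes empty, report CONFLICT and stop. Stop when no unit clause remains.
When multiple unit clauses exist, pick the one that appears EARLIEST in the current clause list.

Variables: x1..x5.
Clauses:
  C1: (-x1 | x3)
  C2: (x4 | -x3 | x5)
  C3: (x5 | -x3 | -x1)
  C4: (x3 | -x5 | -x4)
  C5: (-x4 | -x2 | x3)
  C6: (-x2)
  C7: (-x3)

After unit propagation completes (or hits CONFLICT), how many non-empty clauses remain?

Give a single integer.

Answer: 1

Derivation:
unit clause [-2] forces x2=F; simplify:
  satisfied 2 clause(s); 5 remain; assigned so far: [2]
unit clause [-3] forces x3=F; simplify:
  drop 3 from [-1, 3] -> [-1]
  drop 3 from [3, -5, -4] -> [-5, -4]
  satisfied 3 clause(s); 2 remain; assigned so far: [2, 3]
unit clause [-1] forces x1=F; simplify:
  satisfied 1 clause(s); 1 remain; assigned so far: [1, 2, 3]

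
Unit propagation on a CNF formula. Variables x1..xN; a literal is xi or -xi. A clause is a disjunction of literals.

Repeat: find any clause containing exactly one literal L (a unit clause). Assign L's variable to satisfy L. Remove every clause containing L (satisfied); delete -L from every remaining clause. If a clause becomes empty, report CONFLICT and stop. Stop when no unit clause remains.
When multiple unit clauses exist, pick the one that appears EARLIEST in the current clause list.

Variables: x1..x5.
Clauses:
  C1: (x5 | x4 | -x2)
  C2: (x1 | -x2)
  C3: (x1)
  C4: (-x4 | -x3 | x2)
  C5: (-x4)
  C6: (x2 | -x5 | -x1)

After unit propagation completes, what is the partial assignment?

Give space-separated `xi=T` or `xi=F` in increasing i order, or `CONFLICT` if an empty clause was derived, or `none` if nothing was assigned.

Answer: x1=T x4=F

Derivation:
unit clause [1] forces x1=T; simplify:
  drop -1 from [2, -5, -1] -> [2, -5]
  satisfied 2 clause(s); 4 remain; assigned so far: [1]
unit clause [-4] forces x4=F; simplify:
  drop 4 from [5, 4, -2] -> [5, -2]
  satisfied 2 clause(s); 2 remain; assigned so far: [1, 4]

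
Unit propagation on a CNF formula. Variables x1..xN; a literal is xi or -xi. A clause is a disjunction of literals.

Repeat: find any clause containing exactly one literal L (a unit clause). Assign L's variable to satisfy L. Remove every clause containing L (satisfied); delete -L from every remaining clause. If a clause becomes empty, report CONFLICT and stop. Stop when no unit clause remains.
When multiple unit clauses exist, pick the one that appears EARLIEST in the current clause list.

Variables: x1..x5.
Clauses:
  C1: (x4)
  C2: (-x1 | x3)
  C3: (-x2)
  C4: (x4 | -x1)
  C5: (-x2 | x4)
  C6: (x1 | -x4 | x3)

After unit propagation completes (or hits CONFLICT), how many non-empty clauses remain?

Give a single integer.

Answer: 2

Derivation:
unit clause [4] forces x4=T; simplify:
  drop -4 from [1, -4, 3] -> [1, 3]
  satisfied 3 clause(s); 3 remain; assigned so far: [4]
unit clause [-2] forces x2=F; simplify:
  satisfied 1 clause(s); 2 remain; assigned so far: [2, 4]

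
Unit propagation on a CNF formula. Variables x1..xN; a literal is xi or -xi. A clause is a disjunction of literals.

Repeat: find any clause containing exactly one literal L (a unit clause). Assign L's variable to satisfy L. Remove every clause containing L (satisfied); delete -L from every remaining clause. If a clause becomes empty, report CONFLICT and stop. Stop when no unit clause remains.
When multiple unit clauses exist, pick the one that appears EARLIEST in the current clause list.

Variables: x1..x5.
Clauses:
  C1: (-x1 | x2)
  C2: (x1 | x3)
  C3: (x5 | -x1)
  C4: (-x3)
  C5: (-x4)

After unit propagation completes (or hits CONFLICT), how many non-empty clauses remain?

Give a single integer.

unit clause [-3] forces x3=F; simplify:
  drop 3 from [1, 3] -> [1]
  satisfied 1 clause(s); 4 remain; assigned so far: [3]
unit clause [1] forces x1=T; simplify:
  drop -1 from [-1, 2] -> [2]
  drop -1 from [5, -1] -> [5]
  satisfied 1 clause(s); 3 remain; assigned so far: [1, 3]
unit clause [2] forces x2=T; simplify:
  satisfied 1 clause(s); 2 remain; assigned so far: [1, 2, 3]
unit clause [5] forces x5=T; simplify:
  satisfied 1 clause(s); 1 remain; assigned so far: [1, 2, 3, 5]
unit clause [-4] forces x4=F; simplify:
  satisfied 1 clause(s); 0 remain; assigned so far: [1, 2, 3, 4, 5]

Answer: 0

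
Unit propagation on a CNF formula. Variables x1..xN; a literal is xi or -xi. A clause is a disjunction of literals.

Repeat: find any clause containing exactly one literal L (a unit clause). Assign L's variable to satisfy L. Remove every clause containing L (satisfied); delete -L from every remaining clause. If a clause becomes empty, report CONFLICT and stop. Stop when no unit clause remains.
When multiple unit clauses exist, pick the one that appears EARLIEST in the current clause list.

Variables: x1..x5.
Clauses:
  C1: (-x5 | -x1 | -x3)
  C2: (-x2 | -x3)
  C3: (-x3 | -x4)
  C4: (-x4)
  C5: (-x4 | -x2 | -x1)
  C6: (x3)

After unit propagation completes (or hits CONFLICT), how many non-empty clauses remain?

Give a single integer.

unit clause [-4] forces x4=F; simplify:
  satisfied 3 clause(s); 3 remain; assigned so far: [4]
unit clause [3] forces x3=T; simplify:
  drop -3 from [-5, -1, -3] -> [-5, -1]
  drop -3 from [-2, -3] -> [-2]
  satisfied 1 clause(s); 2 remain; assigned so far: [3, 4]
unit clause [-2] forces x2=F; simplify:
  satisfied 1 clause(s); 1 remain; assigned so far: [2, 3, 4]

Answer: 1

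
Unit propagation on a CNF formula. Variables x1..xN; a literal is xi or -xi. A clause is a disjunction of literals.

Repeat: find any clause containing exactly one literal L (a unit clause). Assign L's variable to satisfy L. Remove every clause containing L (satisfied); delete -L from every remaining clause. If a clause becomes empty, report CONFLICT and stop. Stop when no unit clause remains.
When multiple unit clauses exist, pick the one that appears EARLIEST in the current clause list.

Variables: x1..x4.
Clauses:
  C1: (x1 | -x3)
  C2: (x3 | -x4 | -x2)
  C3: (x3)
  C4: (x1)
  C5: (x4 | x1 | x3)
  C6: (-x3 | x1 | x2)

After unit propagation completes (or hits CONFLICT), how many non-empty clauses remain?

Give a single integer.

unit clause [3] forces x3=T; simplify:
  drop -3 from [1, -3] -> [1]
  drop -3 from [-3, 1, 2] -> [1, 2]
  satisfied 3 clause(s); 3 remain; assigned so far: [3]
unit clause [1] forces x1=T; simplify:
  satisfied 3 clause(s); 0 remain; assigned so far: [1, 3]

Answer: 0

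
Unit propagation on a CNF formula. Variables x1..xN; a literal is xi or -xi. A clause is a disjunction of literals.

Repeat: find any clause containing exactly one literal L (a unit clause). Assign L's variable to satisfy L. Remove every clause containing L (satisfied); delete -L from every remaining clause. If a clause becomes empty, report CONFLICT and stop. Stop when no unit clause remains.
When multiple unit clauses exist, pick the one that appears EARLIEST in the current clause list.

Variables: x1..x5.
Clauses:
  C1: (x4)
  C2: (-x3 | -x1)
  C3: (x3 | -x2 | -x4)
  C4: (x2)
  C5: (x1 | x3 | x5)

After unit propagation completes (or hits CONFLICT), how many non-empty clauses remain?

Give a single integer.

Answer: 0

Derivation:
unit clause [4] forces x4=T; simplify:
  drop -4 from [3, -2, -4] -> [3, -2]
  satisfied 1 clause(s); 4 remain; assigned so far: [4]
unit clause [2] forces x2=T; simplify:
  drop -2 from [3, -2] -> [3]
  satisfied 1 clause(s); 3 remain; assigned so far: [2, 4]
unit clause [3] forces x3=T; simplify:
  drop -3 from [-3, -1] -> [-1]
  satisfied 2 clause(s); 1 remain; assigned so far: [2, 3, 4]
unit clause [-1] forces x1=F; simplify:
  satisfied 1 clause(s); 0 remain; assigned so far: [1, 2, 3, 4]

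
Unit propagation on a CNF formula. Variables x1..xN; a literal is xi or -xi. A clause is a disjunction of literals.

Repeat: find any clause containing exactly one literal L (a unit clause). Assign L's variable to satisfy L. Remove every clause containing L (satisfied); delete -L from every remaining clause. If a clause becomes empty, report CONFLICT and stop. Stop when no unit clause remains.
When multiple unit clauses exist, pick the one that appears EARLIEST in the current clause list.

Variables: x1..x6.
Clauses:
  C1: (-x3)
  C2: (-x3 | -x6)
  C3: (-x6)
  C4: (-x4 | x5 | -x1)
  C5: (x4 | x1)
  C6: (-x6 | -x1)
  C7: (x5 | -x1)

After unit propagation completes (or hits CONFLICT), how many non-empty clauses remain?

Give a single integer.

unit clause [-3] forces x3=F; simplify:
  satisfied 2 clause(s); 5 remain; assigned so far: [3]
unit clause [-6] forces x6=F; simplify:
  satisfied 2 clause(s); 3 remain; assigned so far: [3, 6]

Answer: 3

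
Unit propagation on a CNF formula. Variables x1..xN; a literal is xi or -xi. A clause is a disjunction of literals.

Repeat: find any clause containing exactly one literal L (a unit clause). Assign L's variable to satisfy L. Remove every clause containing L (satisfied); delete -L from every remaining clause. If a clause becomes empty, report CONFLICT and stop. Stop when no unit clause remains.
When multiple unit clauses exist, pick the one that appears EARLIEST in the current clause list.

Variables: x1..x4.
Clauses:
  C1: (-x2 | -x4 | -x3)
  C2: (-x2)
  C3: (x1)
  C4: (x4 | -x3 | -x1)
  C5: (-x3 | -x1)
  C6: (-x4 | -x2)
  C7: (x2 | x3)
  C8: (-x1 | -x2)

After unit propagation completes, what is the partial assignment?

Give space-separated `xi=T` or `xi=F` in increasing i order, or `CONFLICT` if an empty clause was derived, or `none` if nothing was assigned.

Answer: CONFLICT

Derivation:
unit clause [-2] forces x2=F; simplify:
  drop 2 from [2, 3] -> [3]
  satisfied 4 clause(s); 4 remain; assigned so far: [2]
unit clause [1] forces x1=T; simplify:
  drop -1 from [4, -3, -1] -> [4, -3]
  drop -1 from [-3, -1] -> [-3]
  satisfied 1 clause(s); 3 remain; assigned so far: [1, 2]
unit clause [-3] forces x3=F; simplify:
  drop 3 from [3] -> [] (empty!)
  satisfied 2 clause(s); 1 remain; assigned so far: [1, 2, 3]
CONFLICT (empty clause)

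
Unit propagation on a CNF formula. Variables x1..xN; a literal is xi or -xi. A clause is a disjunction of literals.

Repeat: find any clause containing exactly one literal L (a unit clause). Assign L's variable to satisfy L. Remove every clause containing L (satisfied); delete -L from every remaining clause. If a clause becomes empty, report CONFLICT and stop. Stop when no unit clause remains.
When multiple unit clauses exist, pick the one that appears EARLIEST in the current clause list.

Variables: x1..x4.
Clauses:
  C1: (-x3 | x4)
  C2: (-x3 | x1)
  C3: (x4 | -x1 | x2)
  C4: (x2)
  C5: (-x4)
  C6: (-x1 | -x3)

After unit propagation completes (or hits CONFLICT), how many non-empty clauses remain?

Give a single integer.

Answer: 0

Derivation:
unit clause [2] forces x2=T; simplify:
  satisfied 2 clause(s); 4 remain; assigned so far: [2]
unit clause [-4] forces x4=F; simplify:
  drop 4 from [-3, 4] -> [-3]
  satisfied 1 clause(s); 3 remain; assigned so far: [2, 4]
unit clause [-3] forces x3=F; simplify:
  satisfied 3 clause(s); 0 remain; assigned so far: [2, 3, 4]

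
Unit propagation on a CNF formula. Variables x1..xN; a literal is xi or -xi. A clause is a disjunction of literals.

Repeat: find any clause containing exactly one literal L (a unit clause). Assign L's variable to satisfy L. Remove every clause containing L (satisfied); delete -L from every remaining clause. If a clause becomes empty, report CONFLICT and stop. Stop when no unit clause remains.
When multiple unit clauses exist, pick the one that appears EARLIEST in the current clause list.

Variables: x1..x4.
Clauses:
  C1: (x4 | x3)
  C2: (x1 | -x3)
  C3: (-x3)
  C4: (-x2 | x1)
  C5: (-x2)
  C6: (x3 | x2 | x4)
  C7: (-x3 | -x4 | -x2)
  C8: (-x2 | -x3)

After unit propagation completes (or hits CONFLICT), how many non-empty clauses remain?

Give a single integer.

unit clause [-3] forces x3=F; simplify:
  drop 3 from [4, 3] -> [4]
  drop 3 from [3, 2, 4] -> [2, 4]
  satisfied 4 clause(s); 4 remain; assigned so far: [3]
unit clause [4] forces x4=T; simplify:
  satisfied 2 clause(s); 2 remain; assigned so far: [3, 4]
unit clause [-2] forces x2=F; simplify:
  satisfied 2 clause(s); 0 remain; assigned so far: [2, 3, 4]

Answer: 0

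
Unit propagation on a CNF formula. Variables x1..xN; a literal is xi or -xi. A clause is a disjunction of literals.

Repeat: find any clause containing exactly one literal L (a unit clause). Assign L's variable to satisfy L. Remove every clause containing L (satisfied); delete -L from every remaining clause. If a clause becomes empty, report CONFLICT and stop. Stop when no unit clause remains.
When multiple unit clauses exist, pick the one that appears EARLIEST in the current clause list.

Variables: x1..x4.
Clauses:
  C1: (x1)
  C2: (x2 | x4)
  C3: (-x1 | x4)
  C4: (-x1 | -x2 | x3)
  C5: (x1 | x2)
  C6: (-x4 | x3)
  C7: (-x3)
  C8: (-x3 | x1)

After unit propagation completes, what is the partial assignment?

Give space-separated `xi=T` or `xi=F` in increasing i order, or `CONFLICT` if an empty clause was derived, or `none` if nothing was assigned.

unit clause [1] forces x1=T; simplify:
  drop -1 from [-1, 4] -> [4]
  drop -1 from [-1, -2, 3] -> [-2, 3]
  satisfied 3 clause(s); 5 remain; assigned so far: [1]
unit clause [4] forces x4=T; simplify:
  drop -4 from [-4, 3] -> [3]
  satisfied 2 clause(s); 3 remain; assigned so far: [1, 4]
unit clause [3] forces x3=T; simplify:
  drop -3 from [-3] -> [] (empty!)
  satisfied 2 clause(s); 1 remain; assigned so far: [1, 3, 4]
CONFLICT (empty clause)

Answer: CONFLICT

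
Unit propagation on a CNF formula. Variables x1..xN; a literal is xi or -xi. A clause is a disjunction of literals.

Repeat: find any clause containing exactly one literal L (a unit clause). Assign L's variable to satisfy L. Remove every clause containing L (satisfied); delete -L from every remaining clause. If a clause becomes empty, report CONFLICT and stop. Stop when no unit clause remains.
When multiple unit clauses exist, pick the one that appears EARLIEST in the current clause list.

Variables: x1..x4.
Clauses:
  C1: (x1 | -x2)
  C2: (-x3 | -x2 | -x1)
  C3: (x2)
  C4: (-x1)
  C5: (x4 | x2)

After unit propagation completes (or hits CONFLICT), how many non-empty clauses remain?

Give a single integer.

Answer: 1

Derivation:
unit clause [2] forces x2=T; simplify:
  drop -2 from [1, -2] -> [1]
  drop -2 from [-3, -2, -1] -> [-3, -1]
  satisfied 2 clause(s); 3 remain; assigned so far: [2]
unit clause [1] forces x1=T; simplify:
  drop -1 from [-3, -1] -> [-3]
  drop -1 from [-1] -> [] (empty!)
  satisfied 1 clause(s); 2 remain; assigned so far: [1, 2]
CONFLICT (empty clause)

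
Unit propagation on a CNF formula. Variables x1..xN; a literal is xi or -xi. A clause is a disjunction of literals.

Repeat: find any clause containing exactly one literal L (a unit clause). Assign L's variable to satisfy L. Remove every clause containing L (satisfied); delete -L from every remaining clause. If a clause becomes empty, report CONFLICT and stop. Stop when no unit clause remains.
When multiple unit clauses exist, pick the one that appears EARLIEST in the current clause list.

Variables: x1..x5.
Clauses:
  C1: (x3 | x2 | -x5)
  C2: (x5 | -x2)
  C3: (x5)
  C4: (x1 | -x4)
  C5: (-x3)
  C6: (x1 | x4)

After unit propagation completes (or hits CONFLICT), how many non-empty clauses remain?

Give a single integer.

unit clause [5] forces x5=T; simplify:
  drop -5 from [3, 2, -5] -> [3, 2]
  satisfied 2 clause(s); 4 remain; assigned so far: [5]
unit clause [-3] forces x3=F; simplify:
  drop 3 from [3, 2] -> [2]
  satisfied 1 clause(s); 3 remain; assigned so far: [3, 5]
unit clause [2] forces x2=T; simplify:
  satisfied 1 clause(s); 2 remain; assigned so far: [2, 3, 5]

Answer: 2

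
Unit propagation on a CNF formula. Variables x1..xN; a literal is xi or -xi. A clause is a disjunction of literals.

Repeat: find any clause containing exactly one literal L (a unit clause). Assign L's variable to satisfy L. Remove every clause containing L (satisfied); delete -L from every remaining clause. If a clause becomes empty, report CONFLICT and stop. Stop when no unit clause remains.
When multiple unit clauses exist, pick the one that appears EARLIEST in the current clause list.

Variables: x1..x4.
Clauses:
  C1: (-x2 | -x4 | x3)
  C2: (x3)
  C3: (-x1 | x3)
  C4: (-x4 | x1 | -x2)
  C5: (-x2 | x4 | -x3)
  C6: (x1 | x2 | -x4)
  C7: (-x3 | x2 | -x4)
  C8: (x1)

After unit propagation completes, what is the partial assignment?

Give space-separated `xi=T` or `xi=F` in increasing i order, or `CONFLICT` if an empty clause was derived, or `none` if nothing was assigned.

unit clause [3] forces x3=T; simplify:
  drop -3 from [-2, 4, -3] -> [-2, 4]
  drop -3 from [-3, 2, -4] -> [2, -4]
  satisfied 3 clause(s); 5 remain; assigned so far: [3]
unit clause [1] forces x1=T; simplify:
  satisfied 3 clause(s); 2 remain; assigned so far: [1, 3]

Answer: x1=T x3=T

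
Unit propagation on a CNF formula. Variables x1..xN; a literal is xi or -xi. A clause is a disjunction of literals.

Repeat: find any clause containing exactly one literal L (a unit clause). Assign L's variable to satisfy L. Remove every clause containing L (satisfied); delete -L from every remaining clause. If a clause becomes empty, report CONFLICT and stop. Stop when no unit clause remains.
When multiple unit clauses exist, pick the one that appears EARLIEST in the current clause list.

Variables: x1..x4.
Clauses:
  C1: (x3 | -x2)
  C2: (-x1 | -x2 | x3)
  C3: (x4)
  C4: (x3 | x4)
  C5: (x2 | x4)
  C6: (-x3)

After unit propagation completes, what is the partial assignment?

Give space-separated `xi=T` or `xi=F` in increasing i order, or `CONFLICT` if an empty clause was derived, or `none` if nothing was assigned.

Answer: x2=F x3=F x4=T

Derivation:
unit clause [4] forces x4=T; simplify:
  satisfied 3 clause(s); 3 remain; assigned so far: [4]
unit clause [-3] forces x3=F; simplify:
  drop 3 from [3, -2] -> [-2]
  drop 3 from [-1, -2, 3] -> [-1, -2]
  satisfied 1 clause(s); 2 remain; assigned so far: [3, 4]
unit clause [-2] forces x2=F; simplify:
  satisfied 2 clause(s); 0 remain; assigned so far: [2, 3, 4]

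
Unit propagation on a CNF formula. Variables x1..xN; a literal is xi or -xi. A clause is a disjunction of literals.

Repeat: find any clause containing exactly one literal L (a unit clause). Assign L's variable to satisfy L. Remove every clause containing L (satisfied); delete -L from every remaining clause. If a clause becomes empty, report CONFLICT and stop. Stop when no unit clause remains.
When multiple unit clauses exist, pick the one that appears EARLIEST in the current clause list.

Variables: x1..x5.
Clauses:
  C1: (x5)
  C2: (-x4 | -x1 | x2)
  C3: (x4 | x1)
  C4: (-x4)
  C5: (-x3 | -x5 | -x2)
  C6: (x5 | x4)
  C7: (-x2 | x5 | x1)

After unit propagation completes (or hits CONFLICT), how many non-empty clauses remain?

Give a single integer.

Answer: 1

Derivation:
unit clause [5] forces x5=T; simplify:
  drop -5 from [-3, -5, -2] -> [-3, -2]
  satisfied 3 clause(s); 4 remain; assigned so far: [5]
unit clause [-4] forces x4=F; simplify:
  drop 4 from [4, 1] -> [1]
  satisfied 2 clause(s); 2 remain; assigned so far: [4, 5]
unit clause [1] forces x1=T; simplify:
  satisfied 1 clause(s); 1 remain; assigned so far: [1, 4, 5]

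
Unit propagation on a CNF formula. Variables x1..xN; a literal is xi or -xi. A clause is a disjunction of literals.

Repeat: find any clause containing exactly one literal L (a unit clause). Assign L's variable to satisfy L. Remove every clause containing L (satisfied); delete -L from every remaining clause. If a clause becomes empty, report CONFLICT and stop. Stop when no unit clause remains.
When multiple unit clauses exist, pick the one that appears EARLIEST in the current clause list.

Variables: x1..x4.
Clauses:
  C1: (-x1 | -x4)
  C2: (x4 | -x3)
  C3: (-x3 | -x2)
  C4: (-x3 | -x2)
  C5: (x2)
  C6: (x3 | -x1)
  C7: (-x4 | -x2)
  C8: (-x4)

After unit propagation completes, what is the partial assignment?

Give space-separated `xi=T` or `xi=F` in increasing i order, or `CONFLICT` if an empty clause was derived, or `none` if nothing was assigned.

unit clause [2] forces x2=T; simplify:
  drop -2 from [-3, -2] -> [-3]
  drop -2 from [-3, -2] -> [-3]
  drop -2 from [-4, -2] -> [-4]
  satisfied 1 clause(s); 7 remain; assigned so far: [2]
unit clause [-3] forces x3=F; simplify:
  drop 3 from [3, -1] -> [-1]
  satisfied 3 clause(s); 4 remain; assigned so far: [2, 3]
unit clause [-1] forces x1=F; simplify:
  satisfied 2 clause(s); 2 remain; assigned so far: [1, 2, 3]
unit clause [-4] forces x4=F; simplify:
  satisfied 2 clause(s); 0 remain; assigned so far: [1, 2, 3, 4]

Answer: x1=F x2=T x3=F x4=F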